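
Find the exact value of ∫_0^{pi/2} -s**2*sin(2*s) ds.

1/2 - pi**2/8

Integrate by parts twice (u = s^2, dv = -sin(2*s) ds).
An antiderivative is F(s) = s**2*cos(2*s)/2 - s*sin(2*s)/2 - cos(2*s)/4.
Then F(pi/2) - F(0) = (1/4 - pi**2/8) - (-1/4) = 1/2 - pi**2/8.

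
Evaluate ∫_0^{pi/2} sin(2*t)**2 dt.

pi/4

Use the identity sin^2(2*t) = (1 - cos(4*t))/2.
An antiderivative is F(t) = t/2 - sin(4*t)/8.
Then F(pi/2) - F(0) = (pi/4) - (0) = pi/4.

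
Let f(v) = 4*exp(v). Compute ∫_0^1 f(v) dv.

An antiderivative is F(v) = 4*exp(v).
Then F(1) - F(0) = (4*E) - (4) = -4 + 4*E.

-4 + 4*E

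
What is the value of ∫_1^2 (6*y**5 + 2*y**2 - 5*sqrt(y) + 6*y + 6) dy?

86 - 20*sqrt(2)/3

By the power rule, an antiderivative is F(y) = y**6 - 10*y**(3/2)/3 + 2*y**3/3 + 3*y**2 + 6*y.
Then F(2) - F(1) = (280/3 - 20*sqrt(2)/3) - (22/3) = 86 - 20*sqrt(2)/3.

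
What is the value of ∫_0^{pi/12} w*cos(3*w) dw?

-1/9 + sqrt(2)*pi/72 + sqrt(2)/18

Integrate by parts once (u = w, dv = cos(3*w) dw).
An antiderivative is F(w) = w*sin(3*w)/3 + cos(3*w)/9.
Then F(pi/12) - F(0) = (sqrt(2)*(pi + 4)/72) - (1/9) = -1/9 + sqrt(2)*pi/72 + sqrt(2)/18.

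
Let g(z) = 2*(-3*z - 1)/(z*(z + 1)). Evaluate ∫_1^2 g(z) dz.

log(4/81)

Factor the denominator: z**2 + z = (z + 1)z.
Partial fractions: 2*(-3*z - 1)/(z*(z + 1)) = -4/(z + 1) - 2/z.
An antiderivative is F(z) = -2*log(z) - 4*log(z + 1).
Then F(2) - F(1) = (-4*log(3) - 2*log(2)) - (-log(16)) = log(4/81).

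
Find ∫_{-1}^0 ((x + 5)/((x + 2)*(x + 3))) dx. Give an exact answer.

log(32/9)

Factor the denominator: x**2 + 5*x + 6 = (x + 3)(x + 2).
Partial fractions: (x + 5)/((x + 2)*(x + 3)) = -2/(x + 3) + 3/(x + 2).
An antiderivative is F(x) = 3*log(x + 2) - 2*log(x + 3).
Then F(0) - F(-1) = (log(8/9)) - (-log(4)) = log(32/9).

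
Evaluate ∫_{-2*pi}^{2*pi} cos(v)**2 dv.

Use the identity cos^2(v) = (1 + cos(2*v))/2.
An antiderivative is F(v) = v/2 + sin(2*v)/4.
Then F(2*pi) - F(-2*pi) = (pi) - (-pi) = 2*pi.

2*pi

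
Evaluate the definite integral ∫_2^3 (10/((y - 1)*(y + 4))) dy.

Factor the denominator: y**2 + 3*y - 4 = (y + 4)(y - 1).
Partial fractions: 10/((y - 1)*(y + 4)) = -2/(y + 4) + 2/(y - 1).
An antiderivative is F(y) = 2*log(y - 1) - 2*log(y + 4).
Then F(3) - F(2) = (log(4/49)) - (-log(36)) = -2*log(7) + 2*log(3) + 4*log(2).

-2*log(7) + 2*log(3) + 4*log(2)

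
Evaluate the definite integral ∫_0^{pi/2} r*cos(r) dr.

-1 + pi/2

Integrate by parts once (u = r, dv = cos(r) dr).
An antiderivative is F(r) = r*sin(r) + cos(r).
Then F(pi/2) - F(0) = (pi/2) - (1) = -1 + pi/2.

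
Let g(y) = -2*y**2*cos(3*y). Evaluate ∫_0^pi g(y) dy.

Integrate by parts twice (u = y^2, dv = -2*cos(3*y) dy).
An antiderivative is F(y) = -2*y**2*sin(3*y)/3 - 4*y*cos(3*y)/9 + 4*sin(3*y)/27.
Then F(pi) - F(0) = (4*pi/9) - (0) = 4*pi/9.

4*pi/9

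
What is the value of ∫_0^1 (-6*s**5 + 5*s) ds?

3/2

By the power rule, an antiderivative is F(s) = -s**6 + 5*s**2/2.
Then F(1) - F(0) = (3/2) - (0) = 3/2.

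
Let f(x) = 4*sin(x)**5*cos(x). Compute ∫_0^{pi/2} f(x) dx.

2/3

Let u = sin(x), so du = cos(x) dx. When x = 0, u = 0; when x = pi/2, u = 1.
The integral becomes 4·∫ u**5 du from 0 to 1, with antiderivative 2*u**6/3.
Back in x: F(x) = 2*sin(x)**6/3.
Then F(pi/2) - F(0) = (2/3) - (0) = 2/3.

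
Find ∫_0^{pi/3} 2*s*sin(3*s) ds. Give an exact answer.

Integrate by parts once (u = s, dv = 2*sin(3*s) ds).
An antiderivative is F(s) = -2*s*cos(3*s)/3 + 2*sin(3*s)/9.
Then F(pi/3) - F(0) = (2*pi/9) - (0) = 2*pi/9.

2*pi/9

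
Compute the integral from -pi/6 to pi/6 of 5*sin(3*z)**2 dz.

Use the identity sin^2(3*z) = (1 - cos(6*z))/2.
An antiderivative is F(z) = 5*z/2 - 5*sin(6*z)/12.
Then F(pi/6) - F(-pi/6) = (5*pi/12) - (-5*pi/12) = 5*pi/6.

5*pi/6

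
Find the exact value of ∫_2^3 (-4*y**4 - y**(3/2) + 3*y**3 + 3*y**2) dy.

By the power rule, an antiderivative is F(y) = -2*y**(5/2)/5 - 4*y**5/5 + 3*y**4/4 + y**3.
Then F(3) - F(2) = (-2133/20 - 18*sqrt(3)/5) - (-28/5 - 8*sqrt(2)/5) = -2021/20 - 18*sqrt(3)/5 + 8*sqrt(2)/5.

-2021/20 - 18*sqrt(3)/5 + 8*sqrt(2)/5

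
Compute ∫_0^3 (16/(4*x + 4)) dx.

8*log(2)

Let u = 4*x + 4, so du = 4 dx. When x = 0, u = 4; when x = 3, u = 16.
The integral becomes 4·∫ 1/u du from 4 to 16, with antiderivative 4*log(u).
Back in x: F(x) = 4*log(4*x + 4).
Then F(3) - F(0) = (16*log(2)) - (8*log(2)) = 8*log(2).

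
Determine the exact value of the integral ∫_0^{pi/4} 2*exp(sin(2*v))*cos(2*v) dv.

Let u = sin(2*v), so du = 2*cos(2*v) dv. When v = 0, u = 0; when v = pi/4, u = 1.
The integral becomes ∫ exp(u) du from 0 to 1, with antiderivative exp(u).
Back in v: F(v) = exp(sin(2*v)).
Then F(pi/4) - F(0) = (E) - (1) = -1 + E.

-1 + E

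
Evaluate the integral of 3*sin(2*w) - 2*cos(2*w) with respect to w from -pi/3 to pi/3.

-sqrt(3)

An antiderivative is F(w) = -sin(2*w) - 3*cos(2*w)/2.
Then F(pi/3) - F(-pi/3) = (3/4 - sqrt(3)/2) - (3/4 + sqrt(3)/2) = -sqrt(3).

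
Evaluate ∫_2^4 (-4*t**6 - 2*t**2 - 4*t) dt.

-196360/21

By the power rule, an antiderivative is F(t) = -4*t**7/7 - 2*t**3/3 - 2*t**2.
Then F(4) - F(2) = (-198176/21) - (-1816/21) = -196360/21.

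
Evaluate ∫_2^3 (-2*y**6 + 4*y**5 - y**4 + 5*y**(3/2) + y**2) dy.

-18986/105 - 8*sqrt(2) + 18*sqrt(3)

By the power rule, an antiderivative is F(y) = -2*y**7/7 + 2*y**6/3 + 2*y**(5/2) - y**5/5 + y**3/3.
Then F(3) - F(2) = (-6246/35 + 18*sqrt(3)) - (248/105 + 8*sqrt(2)) = -18986/105 - 8*sqrt(2) + 18*sqrt(3).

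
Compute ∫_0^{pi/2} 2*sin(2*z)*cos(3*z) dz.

Use the identity sin(2*z)cos(3*z) = [sin(5*z) + sin(-z)]/2.
An antiderivative is F(z) = cos(z) - cos(5*z)/5.
Then F(pi/2) - F(0) = (0) - (4/5) = -4/5.

-4/5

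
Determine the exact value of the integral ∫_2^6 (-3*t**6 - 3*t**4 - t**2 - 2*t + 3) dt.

By the power rule, an antiderivative is F(t) = -3*t**7/7 - 3*t**5/5 - t**3/3 - t**2 + 3*t.
Then F(6) - F(2) = (-4365486/35) - (-7846/105) = -13088612/105.

-13088612/105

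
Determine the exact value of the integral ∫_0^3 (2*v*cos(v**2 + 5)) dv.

Let u = v**2 + 5, so du = 2*v dv. When v = 0, u = 5; when v = 3, u = 14.
The integral becomes ∫ cos(u) du from 5 to 14, with antiderivative sin(u).
Back in v: F(v) = sin(v**2 + 5).
Then F(3) - F(0) = (sin(14)) - (sin(5)) = -sin(5) + sin(14).

-sin(5) + sin(14)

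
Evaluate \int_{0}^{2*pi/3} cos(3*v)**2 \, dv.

pi/3

Use the identity cos^2(3*v) = (1 + cos(6*v))/2.
An antiderivative is F(v) = v/2 + sin(6*v)/12.
Then F(2*pi/3) - F(0) = (pi/3) - (0) = pi/3.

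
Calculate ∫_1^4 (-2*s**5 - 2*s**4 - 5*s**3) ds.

By the power rule, an antiderivative is F(s) = -s**6/3 - 2*s**5/5 - 5*s**4/4.
Then F(4) - F(1) = (-31424/15) - (-119/60) = -41859/20.

-41859/20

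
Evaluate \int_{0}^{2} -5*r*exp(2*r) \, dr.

Integrate by parts once (u = r, dv = -5*exp(2*r) dr).
An antiderivative is F(r) = (-10*r + 5)*exp(2*r)/4.
Then F(2) - F(0) = (-15*exp(4)/4) - (5/4) = -15*exp(4)/4 - 5/4.

-15*exp(4)/4 - 5/4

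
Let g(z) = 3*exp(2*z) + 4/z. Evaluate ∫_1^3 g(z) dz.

-3*exp(2)/2 + log(81) + 3*exp(6)/2

An antiderivative is F(z) = 3*exp(2*z)/2 + 4*log(z).
Then F(3) - F(1) = (log(81) + 3*exp(6)/2) - (3*exp(2)/2) = -3*exp(2)/2 + log(81) + 3*exp(6)/2.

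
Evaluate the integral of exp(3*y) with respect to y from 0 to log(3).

Let u = exp(y), so du = exp(y) dy. When y = 0, u = 1; when y = log(3), u = 3.
The integral becomes ∫ u**2 du from 1 to 3, with antiderivative u**3/3.
Back in y: F(y) = exp(3*y)/3.
Then F(log(3)) - F(0) = (9) - (1/3) = 26/3.

26/3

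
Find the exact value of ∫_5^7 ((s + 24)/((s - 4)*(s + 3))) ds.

Factor the denominator: s**2 - s - 12 = (s + 3)(s - 4).
Partial fractions: (s + 24)/((s - 4)*(s + 3)) = -3/(s + 3) + 4/(s - 4).
An antiderivative is F(s) = 4*log(s - 4) - 3*log(s + 3).
Then F(7) - F(5) = (-3*log(5) - 3*log(2) + 4*log(3)) - (-9*log(2)) = -3*log(5) + 6*log(2) + 4*log(3).

-3*log(5) + 6*log(2) + 4*log(3)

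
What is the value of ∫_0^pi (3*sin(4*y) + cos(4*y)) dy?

An antiderivative is F(y) = sin(4*y)/4 - 3*cos(4*y)/4.
Then F(pi) - F(0) = (-3/4) - (-3/4) = 0.

0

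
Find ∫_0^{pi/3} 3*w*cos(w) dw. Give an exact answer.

-3/2 + sqrt(3)*pi/2

Integrate by parts once (u = w, dv = 3*cos(w) dw).
An antiderivative is F(w) = 3*w*sin(w) + 3*cos(w).
Then F(pi/3) - F(0) = (3/2 + sqrt(3)*pi/2) - (3) = -3/2 + sqrt(3)*pi/2.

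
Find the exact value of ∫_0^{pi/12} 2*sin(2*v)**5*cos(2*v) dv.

1/384

Let u = sin(2*v), so du = 2*cos(2*v) dv. When v = 0, u = 0; when v = pi/12, u = 1/2.
The integral becomes ∫ u**5 du from 0 to 1/2, with antiderivative u**6/6.
Back in v: F(v) = sin(2*v)**6/6.
Then F(pi/12) - F(0) = (1/384) - (0) = 1/384.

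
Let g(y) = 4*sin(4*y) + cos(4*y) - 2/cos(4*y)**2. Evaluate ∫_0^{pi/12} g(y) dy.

1/2 - 3*sqrt(3)/8

An antiderivative is F(y) = sin(4*y)/4 - cos(4*y) - tan(4*y)/2.
Then F(pi/12) - F(0) = (-3*sqrt(3)/8 - 1/2) - (-1) = 1/2 - 3*sqrt(3)/8.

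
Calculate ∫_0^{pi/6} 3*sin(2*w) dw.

An antiderivative is F(w) = -3*cos(2*w)/2.
Then F(pi/6) - F(0) = (-3/4) - (-3/2) = 3/4.

3/4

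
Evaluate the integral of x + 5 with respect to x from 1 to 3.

14

By the power rule, an antiderivative is F(x) = x**2/2 + 5*x.
Then F(3) - F(1) = (39/2) - (11/2) = 14.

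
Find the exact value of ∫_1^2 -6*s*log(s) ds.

Integrate by parts once (u = ln s, dv = -6*s ds).
An antiderivative is F(s) = -3*s**2*(2*log(s) - 1)/2.
Then F(2) - F(1) = (6 - 12*log(2)) - (3/2) = 9/2 - 12*log(2).

9/2 - 12*log(2)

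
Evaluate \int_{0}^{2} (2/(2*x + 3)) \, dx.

log(7/3)

Let u = 2*x + 3, so du = 2 dx. When x = 0, u = 3; when x = 2, u = 7.
The integral becomes ∫ 1/u du from 3 to 7, with antiderivative log(u).
Back in x: F(x) = log(2*x + 3).
Then F(2) - F(0) = (log(7)) - (log(3)) = log(7/3).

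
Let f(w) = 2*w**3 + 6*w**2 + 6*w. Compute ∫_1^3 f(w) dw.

116

By the power rule, an antiderivative is F(w) = w**4/2 + 2*w**3 + 3*w**2.
Then F(3) - F(1) = (243/2) - (11/2) = 116.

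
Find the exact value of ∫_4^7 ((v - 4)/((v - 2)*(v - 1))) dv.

log(32/25)

Factor the denominator: v**2 - 3*v + 2 = (v - 1)(v - 2).
Partial fractions: (v - 4)/((v - 2)*(v - 1)) = 3/(v - 1) - 2/(v - 2).
An antiderivative is F(v) = -2*log(v - 2) + 3*log(v - 1).
Then F(7) - F(4) = (-2*log(5) + 3*log(2) + 3*log(3)) - (log(27/4)) = log(32/25).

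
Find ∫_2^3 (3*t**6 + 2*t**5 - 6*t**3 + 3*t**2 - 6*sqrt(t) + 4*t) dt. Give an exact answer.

By the power rule, an antiderivative is F(t) = 3*t**7/7 + t**6/3 - 3*t**4/2 - 4*t**(3/2) + t**3 + 2*t**2.
Then F(3) - F(2) = (15453/14 - 12*sqrt(3)) - (1432/21 - 8*sqrt(2)) = -12*sqrt(3) + 8*sqrt(2) + 43495/42.

-12*sqrt(3) + 8*sqrt(2) + 43495/42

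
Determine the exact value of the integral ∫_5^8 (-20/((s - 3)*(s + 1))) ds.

Factor the denominator: s**2 - 2*s - 3 = (s + 1)(s - 3).
Partial fractions: -20/((s - 3)*(s + 1)) = 5/(s + 1) - 5/(s - 3).
An antiderivative is F(s) = -5*log(s - 3) + 5*log(s + 1).
Then F(8) - F(5) = (-5*log(5) + 10*log(3)) - (5*log(3)) = -5*log(5) + 5*log(3).

-5*log(5) + 5*log(3)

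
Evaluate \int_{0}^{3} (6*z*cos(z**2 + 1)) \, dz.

Let u = z**2 + 1, so du = 2*z dz. When z = 0, u = 1; when z = 3, u = 10.
The integral becomes 3·∫ cos(u) du from 1 to 10, with antiderivative 3*sin(u).
Back in z: F(z) = 3*sin(z**2 + 1).
Then F(3) - F(0) = (3*sin(10)) - (3*sin(1)) = -3*sin(1) + 3*sin(10).

-3*sin(1) + 3*sin(10)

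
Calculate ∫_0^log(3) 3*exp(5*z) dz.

726/5

Let u = exp(z), so du = exp(z) dz. When z = 0, u = 1; when z = log(3), u = 3.
The integral becomes 3·∫ u**4 du from 1 to 3, with antiderivative 3*u**5/5.
Back in z: F(z) = 3*exp(5*z)/5.
Then F(log(3)) - F(0) = (729/5) - (3/5) = 726/5.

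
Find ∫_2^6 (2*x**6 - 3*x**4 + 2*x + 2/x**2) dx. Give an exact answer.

By the power rule, an antiderivative is F(x) = 2*x**7/7 - 3*x**5/5 + x**2 - 2/x.
Then F(6) - F(2) = (7911937/105) - (713/35) = 7909798/105.

7909798/105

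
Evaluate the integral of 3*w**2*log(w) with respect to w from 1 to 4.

-21 + 128*log(2)

Integrate by parts once (u = ln w, dv = 3*w**2 dw).
An antiderivative is F(w) = w**3*(3*log(w) - 1)/3.
Then F(4) - F(1) = (-64/3 + 128*log(2)) - (-1/3) = -21 + 128*log(2).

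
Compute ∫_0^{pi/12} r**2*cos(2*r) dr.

Integrate by parts twice (u = r^2, dv = cos(2*r) dr).
An antiderivative is F(r) = r**2*sin(2*r)/2 + r*cos(2*r)/2 - sin(2*r)/4.
Then F(pi/12) - F(0) = (-1/8 + pi**2/576 + sqrt(3)*pi/48) - (0) = -1/8 + pi**2/576 + sqrt(3)*pi/48.

-1/8 + pi**2/576 + sqrt(3)*pi/48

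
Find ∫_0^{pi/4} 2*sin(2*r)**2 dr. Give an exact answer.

Use the identity sin^2(2*r) = (1 - cos(4*r))/2.
An antiderivative is F(r) = r - sin(4*r)/4.
Then F(pi/4) - F(0) = (pi/4) - (0) = pi/4.

pi/4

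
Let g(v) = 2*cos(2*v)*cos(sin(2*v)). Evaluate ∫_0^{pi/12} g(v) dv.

Let u = sin(2*v), so du = 2*cos(2*v) dv. When v = 0, u = 0; when v = pi/12, u = 1/2.
The integral becomes ∫ cos(u) du from 0 to 1/2, with antiderivative sin(u).
Back in v: F(v) = sin(sin(2*v)).
Then F(pi/12) - F(0) = (sin(1/2)) - (0) = sin(1/2).

sin(1/2)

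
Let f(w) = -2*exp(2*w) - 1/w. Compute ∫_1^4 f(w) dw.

An antiderivative is F(w) = -exp(2*w) - log(w).
Then F(4) - F(1) = (-exp(8) - log(4)) - (-exp(2)) = -exp(8) - log(4) + exp(2).

-exp(8) - log(4) + exp(2)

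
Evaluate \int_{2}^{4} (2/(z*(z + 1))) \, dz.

Factor the denominator: z**2 + z = (z + 1)z.
Partial fractions: 2/(z*(z + 1)) = -2/(z + 1) + 2/z.
An antiderivative is F(z) = 2*log(z) - 2*log(z + 1).
Then F(4) - F(2) = (log(16/25)) - (log(4/9)) = log(36/25).

log(36/25)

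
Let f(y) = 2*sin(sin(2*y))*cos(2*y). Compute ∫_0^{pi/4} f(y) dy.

Let u = sin(2*y), so du = 2*cos(2*y) dy. When y = 0, u = 0; when y = pi/4, u = 1.
The integral becomes ∫ sin(u) du from 0 to 1, with antiderivative -cos(u).
Back in y: F(y) = -cos(sin(2*y)).
Then F(pi/4) - F(0) = (-cos(1)) - (-1) = 1 - cos(1).

1 - cos(1)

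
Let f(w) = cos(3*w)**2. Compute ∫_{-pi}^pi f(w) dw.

pi

Use the identity cos^2(3*w) = (1 + cos(6*w))/2.
An antiderivative is F(w) = w/2 + sin(6*w)/12.
Then F(pi) - F(-pi) = (pi/2) - (-pi/2) = pi.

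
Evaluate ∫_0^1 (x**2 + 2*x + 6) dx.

By the power rule, an antiderivative is F(x) = x**3/3 + x**2 + 6*x.
Then F(1) - F(0) = (22/3) - (0) = 22/3.

22/3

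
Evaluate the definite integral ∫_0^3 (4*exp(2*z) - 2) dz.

-8 + 2*exp(6)

An antiderivative is F(z) = 2*exp(2*z) - 2*z.
Then F(3) - F(0) = (-6 + 2*exp(6)) - (2) = -8 + 2*exp(6).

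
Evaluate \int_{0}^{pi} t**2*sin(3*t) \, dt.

-4/27 + pi**2/3

Integrate by parts twice (u = t^2, dv = sin(3*t) dt).
An antiderivative is F(t) = -t**2*cos(3*t)/3 + 2*t*sin(3*t)/9 + 2*cos(3*t)/27.
Then F(pi) - F(0) = (-2/27 + pi**2/3) - (2/27) = -4/27 + pi**2/3.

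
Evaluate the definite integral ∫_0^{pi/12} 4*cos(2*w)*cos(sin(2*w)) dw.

Let u = sin(2*w), so du = 2*cos(2*w) dw. When w = 0, u = 0; when w = pi/12, u = 1/2.
The integral becomes 2·∫ cos(u) du from 0 to 1/2, with antiderivative 2*sin(u).
Back in w: F(w) = 2*sin(sin(2*w)).
Then F(pi/12) - F(0) = (2*sin(1/2)) - (0) = 2*sin(1/2).

2*sin(1/2)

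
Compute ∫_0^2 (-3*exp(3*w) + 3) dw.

An antiderivative is F(w) = -exp(3*w) + 3*w.
Then F(2) - F(0) = (6 - exp(6)) - (-1) = 7 - exp(6).

7 - exp(6)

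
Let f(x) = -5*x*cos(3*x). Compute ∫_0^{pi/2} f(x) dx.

Integrate by parts once (u = x, dv = -5*cos(3*x) dx).
An antiderivative is F(x) = -5*x*sin(3*x)/3 - 5*cos(3*x)/9.
Then F(pi/2) - F(0) = (5*pi/6) - (-5/9) = 5/9 + 5*pi/6.

5/9 + 5*pi/6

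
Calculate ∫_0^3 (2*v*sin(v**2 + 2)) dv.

Let u = v**2 + 2, so du = 2*v dv. When v = 0, u = 2; when v = 3, u = 11.
The integral becomes ∫ sin(u) du from 2 to 11, with antiderivative -cos(u).
Back in v: F(v) = -cos(v**2 + 2).
Then F(3) - F(0) = (-cos(11)) - (-cos(2)) = cos(2) - cos(11).

cos(2) - cos(11)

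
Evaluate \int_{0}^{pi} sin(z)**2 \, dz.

pi/2

Use the identity sin^2(z) = (1 - cos(2*z))/2.
An antiderivative is F(z) = z/2 - sin(2*z)/4.
Then F(pi) - F(0) = (pi/2) - (0) = pi/2.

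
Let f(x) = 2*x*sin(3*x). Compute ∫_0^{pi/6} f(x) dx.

2/9

Integrate by parts once (u = x, dv = 2*sin(3*x) dx).
An antiderivative is F(x) = -2*x*cos(3*x)/3 + 2*sin(3*x)/9.
Then F(pi/6) - F(0) = (2/9) - (0) = 2/9.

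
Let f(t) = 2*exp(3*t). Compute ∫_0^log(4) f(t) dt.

Let u = exp(t), so du = exp(t) dt. When t = 0, u = 1; when t = log(4), u = 4.
The integral becomes 2·∫ u**2 du from 1 to 4, with antiderivative 2*u**3/3.
Back in t: F(t) = 2*exp(3*t)/3.
Then F(log(4)) - F(0) = (128/3) - (2/3) = 42.

42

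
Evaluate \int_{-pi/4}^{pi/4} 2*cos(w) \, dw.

An antiderivative is F(w) = 2*sin(w).
Then F(pi/4) - F(-pi/4) = (sqrt(2)) - (-sqrt(2)) = 2*sqrt(2).

2*sqrt(2)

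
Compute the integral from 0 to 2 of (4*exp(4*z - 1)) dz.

-(1 - exp(8))*exp(-1)

Let u = 4*z - 1, so du = 4 dz. When z = 0, u = -1; when z = 2, u = 7.
The integral becomes ∫ exp(u) du from -1 to 7, with antiderivative exp(u).
Back in z: F(z) = exp(4*z - 1).
Then F(2) - F(0) = (exp(7)) - (exp(-1)) = -(1 - exp(8))*exp(-1).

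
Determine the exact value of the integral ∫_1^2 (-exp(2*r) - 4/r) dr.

-exp(4)/2 - log(16) + exp(2)/2

An antiderivative is F(r) = -exp(2*r)/2 - 4*log(r).
Then F(2) - F(1) = (-exp(4)/2 - log(16)) - (-exp(2)/2) = -exp(4)/2 - log(16) + exp(2)/2.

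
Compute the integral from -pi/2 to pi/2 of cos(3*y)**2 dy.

pi/2

Use the identity cos^2(3*y) = (1 + cos(6*y))/2.
An antiderivative is F(y) = y/2 + sin(6*y)/12.
Then F(pi/2) - F(-pi/2) = (pi/4) - (-pi/4) = pi/2.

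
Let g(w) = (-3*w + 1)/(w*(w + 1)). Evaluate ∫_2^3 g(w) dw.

Factor the denominator: w**2 + w = (w + 1)w.
Partial fractions: (-3*w + 1)/(w*(w + 1)) = -4/(w + 1) + 1/w.
An antiderivative is F(w) = log(w) - 4*log(w + 1).
Then F(3) - F(2) = (-8*log(2) + log(3)) - (log(2/81)) = -9*log(2) + 5*log(3).

-9*log(2) + 5*log(3)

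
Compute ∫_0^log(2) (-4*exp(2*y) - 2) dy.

-6 - 2*log(2)

An antiderivative is F(y) = -2*exp(2*y) - 2*y.
Then F(log(2)) - F(0) = (-8 - 2*log(2)) - (-2) = -6 - 2*log(2).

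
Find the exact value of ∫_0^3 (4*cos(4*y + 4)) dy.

Let u = 4*y + 4, so du = 4 dy. When y = 0, u = 4; when y = 3, u = 16.
The integral becomes ∫ cos(u) du from 4 to 16, with antiderivative sin(u).
Back in y: F(y) = sin(4*y + 4).
Then F(3) - F(0) = (sin(16)) - (sin(4)) = sin(16) - sin(4).

sin(16) - sin(4)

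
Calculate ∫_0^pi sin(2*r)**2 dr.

pi/2

Use the identity sin^2(2*r) = (1 - cos(4*r))/2.
An antiderivative is F(r) = r/2 - sin(4*r)/8.
Then F(pi) - F(0) = (pi/2) - (0) = pi/2.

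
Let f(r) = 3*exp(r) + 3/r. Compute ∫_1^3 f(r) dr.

-3*exp(1) + 3*log(3) + 3*exp(3)

An antiderivative is F(r) = 3*exp(r) + 3*log(r).
Then F(3) - F(1) = (3*log(3) + 3*exp(3)) - (3*exp(1)) = -3*exp(1) + 3*log(3) + 3*exp(3).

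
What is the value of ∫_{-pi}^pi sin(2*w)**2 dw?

pi

Use the identity sin^2(2*w) = (1 - cos(4*w))/2.
An antiderivative is F(w) = w/2 - sin(4*w)/8.
Then F(pi) - F(-pi) = (pi/2) - (-pi/2) = pi.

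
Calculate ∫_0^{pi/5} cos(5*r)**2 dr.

pi/10

Use the identity cos^2(5*r) = (1 + cos(10*r))/2.
An antiderivative is F(r) = r/2 + sin(10*r)/20.
Then F(pi/5) - F(0) = (pi/10) - (0) = pi/10.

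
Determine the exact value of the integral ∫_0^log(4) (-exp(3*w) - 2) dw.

An antiderivative is F(w) = -exp(3*w)/3 - 2*w.
Then F(log(4)) - F(0) = (-64/3 - log(16)) - (-1/3) = -21 - log(16).

-21 - log(16)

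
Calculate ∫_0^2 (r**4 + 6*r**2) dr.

By the power rule, an antiderivative is F(r) = r**5/5 + 2*r**3.
Then F(2) - F(0) = (112/5) - (0) = 112/5.

112/5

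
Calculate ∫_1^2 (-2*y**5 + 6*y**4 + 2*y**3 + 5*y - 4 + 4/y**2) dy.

146/5

By the power rule, an antiderivative is F(y) = -y**6/3 + 6*y**5/5 + y**4/2 + 5*y**2/2 - 4*y - 4/y.
Then F(2) - F(1) = (376/15) - (-62/15) = 146/5.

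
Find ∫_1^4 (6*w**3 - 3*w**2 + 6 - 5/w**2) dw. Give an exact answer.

By the power rule, an antiderivative is F(w) = 3*w**4/2 - w**3 + 6*w + 5/w.
Then F(4) - F(1) = (1381/4) - (23/2) = 1335/4.

1335/4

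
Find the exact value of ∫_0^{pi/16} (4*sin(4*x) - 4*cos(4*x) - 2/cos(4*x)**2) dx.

1/2 - sqrt(2)

An antiderivative is F(x) = -sin(4*x) - cos(4*x) - tan(4*x)/2.
Then F(pi/16) - F(0) = (-sqrt(2) - 1/2) - (-1) = 1/2 - sqrt(2).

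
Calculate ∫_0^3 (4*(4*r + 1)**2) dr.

732

Let u = 4*r + 1, so du = 4 dr. When r = 0, u = 1; when r = 3, u = 13.
The integral becomes ∫ u**2 du from 1 to 13, with antiderivative u**3/3.
Back in r: F(r) = (4*r + 1)**3/3.
Then F(3) - F(0) = (2197/3) - (1/3) = 732.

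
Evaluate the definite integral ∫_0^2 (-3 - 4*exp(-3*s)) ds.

-22/3 + 4*exp(-6)/3

An antiderivative is F(s) = -3*s + 4*exp(-3*s)/3.
Then F(2) - F(0) = (-6 + 4*exp(-6)/3) - (4/3) = -22/3 + 4*exp(-6)/3.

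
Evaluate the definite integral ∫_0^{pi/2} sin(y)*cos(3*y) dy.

-1/2

Use the identity sin(y)cos(3*y) = [sin(4*y) + sin(-2*y)]/2.
An antiderivative is F(y) = cos(2*y)/4 - cos(4*y)/8.
Then F(pi/2) - F(0) = (-3/8) - (1/8) = -1/2.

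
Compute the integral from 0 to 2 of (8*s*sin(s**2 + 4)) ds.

Let u = s**2 + 4, so du = 2*s ds. When s = 0, u = 4; when s = 2, u = 8.
The integral becomes 4·∫ sin(u) du from 4 to 8, with antiderivative -4*cos(u).
Back in s: F(s) = -4*cos(s**2 + 4).
Then F(2) - F(0) = (-4*cos(8)) - (-4*cos(4)) = 4*cos(4) - 4*cos(8).

4*cos(4) - 4*cos(8)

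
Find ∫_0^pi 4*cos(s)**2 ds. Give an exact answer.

2*pi

Use the identity cos^2(s) = (1 + cos(2*s))/2.
An antiderivative is F(s) = 2*s + sin(2*s).
Then F(pi) - F(0) = (2*pi) - (0) = 2*pi.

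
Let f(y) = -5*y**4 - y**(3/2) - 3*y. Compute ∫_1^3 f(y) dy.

By the power rule, an antiderivative is F(y) = -2*y**(5/2)/5 - y**5 - 3*y**2/2.
Then F(3) - F(1) = (-513/2 - 18*sqrt(3)/5) - (-29/10) = -1268/5 - 18*sqrt(3)/5.

-1268/5 - 18*sqrt(3)/5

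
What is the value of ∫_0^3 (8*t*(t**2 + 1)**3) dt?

Let u = t**2 + 1, so du = 2*t dt. When t = 0, u = 1; when t = 3, u = 10.
The integral becomes 4·∫ u**3 du from 1 to 10, with antiderivative u**4.
Back in t: F(t) = (t**2 + 1)**4.
Then F(3) - F(0) = (10000) - (1) = 9999.

9999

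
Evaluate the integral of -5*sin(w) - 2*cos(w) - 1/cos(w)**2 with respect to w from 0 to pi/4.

An antiderivative is F(w) = -2*sin(w) + 5*cos(w) - tan(w).
Then F(pi/4) - F(0) = (-1 + 3*sqrt(2)/2) - (5) = -6 + 3*sqrt(2)/2.

-6 + 3*sqrt(2)/2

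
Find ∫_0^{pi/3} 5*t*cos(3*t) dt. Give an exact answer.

Integrate by parts once (u = t, dv = 5*cos(3*t) dt).
An antiderivative is F(t) = 5*t*sin(3*t)/3 + 5*cos(3*t)/9.
Then F(pi/3) - F(0) = (-5/9) - (5/9) = -10/9.

-10/9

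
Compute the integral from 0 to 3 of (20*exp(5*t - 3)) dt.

-(4 - 4*exp(15))*exp(-3)

Let u = 5*t - 3, so du = 5 dt. When t = 0, u = -3; when t = 3, u = 12.
The integral becomes 4·∫ exp(u) du from -3 to 12, with antiderivative 4*exp(u).
Back in t: F(t) = 4*exp(5*t - 3).
Then F(3) - F(0) = (4*exp(12)) - (4*exp(-3)) = -(4 - 4*exp(15))*exp(-3).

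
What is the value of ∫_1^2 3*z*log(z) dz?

Integrate by parts once (u = ln z, dv = 3*z dz).
An antiderivative is F(z) = 3*z**2*(2*log(z) - 1)/4.
Then F(2) - F(1) = (-3 + log(64)) - (-3/4) = -9/4 + log(64).

-9/4 + log(64)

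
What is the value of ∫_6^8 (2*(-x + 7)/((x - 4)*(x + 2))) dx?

-3*log(5) + 7*log(2)

Factor the denominator: x**2 - 2*x - 8 = (x + 2)(x - 4).
Partial fractions: 2*(-x + 7)/((x - 4)*(x + 2)) = -3/(x + 2) + 1/(x - 4).
An antiderivative is F(x) = log(x - 4) - 3*log(x + 2).
Then F(8) - F(6) = (-3*log(5) - log(2)) - (-8*log(2)) = -3*log(5) + 7*log(2).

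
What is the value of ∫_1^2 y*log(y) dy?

Integrate by parts once (u = ln y, dv = y dy).
An antiderivative is F(y) = y**2*(2*log(y) - 1)/4.
Then F(2) - F(1) = (-1 + log(4)) - (-1/4) = -3/4 + log(4).

-3/4 + log(4)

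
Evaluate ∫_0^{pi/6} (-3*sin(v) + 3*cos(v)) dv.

-3/2 + 3*sqrt(3)/2

An antiderivative is F(v) = 3*sin(v) + 3*cos(v).
Then F(pi/6) - F(0) = (3/2 + 3*sqrt(3)/2) - (3) = -3/2 + 3*sqrt(3)/2.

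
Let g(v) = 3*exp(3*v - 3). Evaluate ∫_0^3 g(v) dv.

-(1 - exp(9))*exp(-3)

Let u = 3*v - 3, so du = 3 dv. When v = 0, u = -3; when v = 3, u = 6.
The integral becomes ∫ exp(u) du from -3 to 6, with antiderivative exp(u).
Back in v: F(v) = exp(3*v - 3).
Then F(3) - F(0) = (exp(6)) - (exp(-3)) = -(1 - exp(9))*exp(-3).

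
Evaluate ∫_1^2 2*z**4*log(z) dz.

-62/25 + 64*log(2)/5

Integrate by parts once (u = ln z, dv = 2*z**4 dz).
An antiderivative is F(z) = 2*z**5*(5*log(z) - 1)/25.
Then F(2) - F(1) = (-64/25 + 64*log(2)/5) - (-2/25) = -62/25 + 64*log(2)/5.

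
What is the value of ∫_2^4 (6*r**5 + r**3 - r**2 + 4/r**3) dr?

97769/24

By the power rule, an antiderivative is F(r) = r**6 + r**4/4 - r**3/3 - 2/r**2.
Then F(4) - F(2) = (99325/24) - (389/6) = 97769/24.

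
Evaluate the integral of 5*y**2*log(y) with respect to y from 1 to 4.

Integrate by parts once (u = ln y, dv = 5*y**2 dy).
An antiderivative is F(y) = 5*y**3*(3*log(y) - 1)/9.
Then F(4) - F(1) = (-320/9 + 640*log(2)/3) - (-5/9) = -35 + 640*log(2)/3.

-35 + 640*log(2)/3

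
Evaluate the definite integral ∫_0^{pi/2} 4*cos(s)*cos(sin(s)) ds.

4*sin(1)

Let u = sin(s), so du = cos(s) ds. When s = 0, u = 0; when s = pi/2, u = 1.
The integral becomes 4·∫ cos(u) du from 0 to 1, with antiderivative 4*sin(u).
Back in s: F(s) = 4*sin(sin(s)).
Then F(pi/2) - F(0) = (4*sin(1)) - (0) = 4*sin(1).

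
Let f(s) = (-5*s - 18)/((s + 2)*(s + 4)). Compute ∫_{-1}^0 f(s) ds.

log(3/64)

Factor the denominator: s**2 + 6*s + 8 = (s + 4)(s + 2).
Partial fractions: (-5*s - 18)/((s + 2)*(s + 4)) = -1/(s + 4) - 4/(s + 2).
An antiderivative is F(s) = -4*log(s + 2) - log(s + 4).
Then F(0) - F(-1) = (-log(64)) - (-log(3)) = log(3/64).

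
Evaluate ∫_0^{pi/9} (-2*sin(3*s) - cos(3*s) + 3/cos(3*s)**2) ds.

-1/3 + 5*sqrt(3)/6

An antiderivative is F(s) = -sin(3*s)/3 + 2*cos(3*s)/3 + tan(3*s).
Then F(pi/9) - F(0) = (1/3 + 5*sqrt(3)/6) - (2/3) = -1/3 + 5*sqrt(3)/6.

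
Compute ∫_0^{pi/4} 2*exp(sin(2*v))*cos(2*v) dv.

-1 + E

Let u = sin(2*v), so du = 2*cos(2*v) dv. When v = 0, u = 0; when v = pi/4, u = 1.
The integral becomes ∫ exp(u) du from 0 to 1, with antiderivative exp(u).
Back in v: F(v) = exp(sin(2*v)).
Then F(pi/4) - F(0) = (E) - (1) = -1 + E.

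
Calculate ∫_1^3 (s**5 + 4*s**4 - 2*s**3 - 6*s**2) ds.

3344/15

By the power rule, an antiderivative is F(s) = s**6/6 + 4*s**5/5 - s**4/2 - 2*s**3.
Then F(3) - F(1) = (1107/5) - (-23/15) = 3344/15.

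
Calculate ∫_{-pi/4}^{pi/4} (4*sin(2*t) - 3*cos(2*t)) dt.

An antiderivative is F(t) = -3*sin(2*t)/2 - 2*cos(2*t).
Then F(pi/4) - F(-pi/4) = (-3/2) - (3/2) = -3.

-3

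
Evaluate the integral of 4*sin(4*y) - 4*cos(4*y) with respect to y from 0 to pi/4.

2

An antiderivative is F(y) = -sin(4*y) - cos(4*y).
Then F(pi/4) - F(0) = (1) - (-1) = 2.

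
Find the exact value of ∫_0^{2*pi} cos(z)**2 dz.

pi

Use the identity cos^2(z) = (1 + cos(2*z))/2.
An antiderivative is F(z) = z/2 + sin(2*z)/4.
Then F(2*pi) - F(0) = (pi) - (0) = pi.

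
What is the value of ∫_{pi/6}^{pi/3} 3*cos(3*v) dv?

An antiderivative is F(v) = sin(3*v).
Then F(pi/3) - F(pi/6) = (0) - (1) = -1.

-1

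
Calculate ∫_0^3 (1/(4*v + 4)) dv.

log(2)/2

An antiderivative is F(v) = log(4*v + 4)/4.
Then F(3) - F(0) = (log(2)) - (log(2)/2) = log(2)/2.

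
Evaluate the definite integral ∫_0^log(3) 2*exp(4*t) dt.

Let u = exp(t), so du = exp(t) dt. When t = 0, u = 1; when t = log(3), u = 3.
The integral becomes 2·∫ u**3 du from 1 to 3, with antiderivative u**4/2.
Back in t: F(t) = exp(4*t)/2.
Then F(log(3)) - F(0) = (81/2) - (1/2) = 40.

40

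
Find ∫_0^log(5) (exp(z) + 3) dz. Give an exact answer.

An antiderivative is F(z) = 3*z + exp(z).
Then F(log(5)) - F(0) = (3*log(5) + 5) - (1) = 4 + 3*log(5).

4 + 3*log(5)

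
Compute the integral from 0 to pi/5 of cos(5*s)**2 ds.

Use the identity cos^2(5*s) = (1 + cos(10*s))/2.
An antiderivative is F(s) = s/2 + sin(10*s)/20.
Then F(pi/5) - F(0) = (pi/10) - (0) = pi/10.

pi/10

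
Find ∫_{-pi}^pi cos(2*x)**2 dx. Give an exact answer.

pi

Use the identity cos^2(2*x) = (1 + cos(4*x))/2.
An antiderivative is F(x) = x/2 + sin(4*x)/8.
Then F(pi) - F(-pi) = (pi/2) - (-pi/2) = pi.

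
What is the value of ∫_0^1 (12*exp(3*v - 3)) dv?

Let u = 3*v - 3, so du = 3 dv. When v = 0, u = -3; when v = 1, u = 0.
The integral becomes 4·∫ exp(u) du from -3 to 0, with antiderivative 4*exp(u).
Back in v: F(v) = 4*exp(3*v - 3).
Then F(1) - F(0) = (4) - (4*exp(-3)) = 4 - 4*exp(-3).

4 - 4*exp(-3)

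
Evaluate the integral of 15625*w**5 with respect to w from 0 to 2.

Let u = 5*w, so du = 5 dw. When w = 0, u = 0; when w = 2, u = 10.
The integral becomes ∫ u**5 du from 0 to 10, with antiderivative u**6/6.
Back in w: F(w) = 15625*w**6/6.
Then F(2) - F(0) = (500000/3) - (0) = 500000/3.

500000/3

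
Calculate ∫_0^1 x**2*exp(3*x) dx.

Integrate by parts twice (u = x^2, dv = exp(3*x) dx).
An antiderivative is F(x) = (9*x**2 - 6*x + 2)*exp(3*x)/27.
Then F(1) - F(0) = (5*exp(3)/27) - (2/27) = -2/27 + 5*exp(3)/27.

-2/27 + 5*exp(3)/27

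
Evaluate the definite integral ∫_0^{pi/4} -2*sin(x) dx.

An antiderivative is F(x) = 2*cos(x).
Then F(pi/4) - F(0) = (sqrt(2)) - (2) = -2 + sqrt(2).

-2 + sqrt(2)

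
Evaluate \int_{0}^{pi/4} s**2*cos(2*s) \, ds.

Integrate by parts twice (u = s^2, dv = cos(2*s) ds).
An antiderivative is F(s) = s**2*sin(2*s)/2 + s*cos(2*s)/2 - sin(2*s)/4.
Then F(pi/4) - F(0) = (-1/4 + pi**2/32) - (0) = -1/4 + pi**2/32.

-1/4 + pi**2/32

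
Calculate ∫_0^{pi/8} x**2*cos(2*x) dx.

sqrt(2)*(-32 + pi**2 + 8*pi)/256

Integrate by parts twice (u = x^2, dv = cos(2*x) dx).
An antiderivative is F(x) = x**2*sin(2*x)/2 + x*cos(2*x)/2 - sin(2*x)/4.
Then F(pi/8) - F(0) = (sqrt(2)*(-32 + pi**2 + 8*pi)/256) - (0) = sqrt(2)*(-32 + pi**2 + 8*pi)/256.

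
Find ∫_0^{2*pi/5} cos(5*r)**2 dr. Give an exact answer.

pi/5

Use the identity cos^2(5*r) = (1 + cos(10*r))/2.
An antiderivative is F(r) = r/2 + sin(10*r)/20.
Then F(2*pi/5) - F(0) = (pi/5) - (0) = pi/5.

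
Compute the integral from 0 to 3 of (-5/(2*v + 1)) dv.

-5*log(7)/2

An antiderivative is F(v) = -5*log(2*v + 1)/2.
Then F(3) - F(0) = (-5*log(7)/2) - (0) = -5*log(7)/2.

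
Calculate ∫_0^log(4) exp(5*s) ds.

1023/5

Let u = exp(s), so du = exp(s) ds. When s = 0, u = 1; when s = log(4), u = 4.
The integral becomes ∫ u**4 du from 1 to 4, with antiderivative u**5/5.
Back in s: F(s) = exp(5*s)/5.
Then F(log(4)) - F(0) = (1024/5) - (1/5) = 1023/5.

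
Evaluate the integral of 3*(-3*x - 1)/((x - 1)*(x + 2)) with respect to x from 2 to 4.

Factor the denominator: x**2 + x - 2 = (x + 2)(x - 1).
Partial fractions: 3*(-3*x - 1)/((x - 1)*(x + 2)) = -5/(x + 2) - 4/(x - 1).
An antiderivative is F(x) = -4*log(x - 1) - 5*log(x + 2).
Then F(4) - F(2) = (-9*log(3) - 5*log(2)) - (-10*log(2)) = -9*log(3) + 5*log(2).

-9*log(3) + 5*log(2)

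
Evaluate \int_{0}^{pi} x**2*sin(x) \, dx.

-4 + pi**2

Integrate by parts twice (u = x^2, dv = sin(x) dx).
An antiderivative is F(x) = -x**2*cos(x) + 2*x*sin(x) + 2*cos(x).
Then F(pi) - F(0) = (-2 + pi**2) - (2) = -4 + pi**2.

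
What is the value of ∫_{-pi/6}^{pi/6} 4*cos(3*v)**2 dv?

2*pi/3

Use the identity cos^2(3*v) = (1 + cos(6*v))/2.
An antiderivative is F(v) = 2*v + sin(6*v)/3.
Then F(pi/6) - F(-pi/6) = (pi/3) - (-pi/3) = 2*pi/3.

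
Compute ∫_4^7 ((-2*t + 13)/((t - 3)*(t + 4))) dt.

-3*log(11) + 11*log(2)

Factor the denominator: t**2 + t - 12 = (t + 4)(t - 3).
Partial fractions: (-2*t + 13)/((t - 3)*(t + 4)) = -3/(t + 4) + 1/(t - 3).
An antiderivative is F(t) = log(t - 3) - 3*log(t + 4).
Then F(7) - F(4) = (-3*log(11) + 2*log(2)) - (-9*log(2)) = -3*log(11) + 11*log(2).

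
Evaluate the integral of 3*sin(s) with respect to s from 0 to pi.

6

An antiderivative is F(s) = -3*cos(s).
Then F(pi) - F(0) = (3) - (-3) = 6.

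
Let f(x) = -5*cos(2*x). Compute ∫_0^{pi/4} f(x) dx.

-5/2

An antiderivative is F(x) = -5*sin(2*x)/2.
Then F(pi/4) - F(0) = (-5/2) - (0) = -5/2.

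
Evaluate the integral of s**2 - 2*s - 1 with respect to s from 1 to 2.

-5/3

By the power rule, an antiderivative is F(s) = s**3/3 - s**2 - s.
Then F(2) - F(1) = (-10/3) - (-5/3) = -5/3.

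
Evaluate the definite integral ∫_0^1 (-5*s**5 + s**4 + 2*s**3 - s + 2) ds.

41/30

By the power rule, an antiderivative is F(s) = -5*s**6/6 + s**5/5 + s**4/2 - s**2/2 + 2*s.
Then F(1) - F(0) = (41/30) - (0) = 41/30.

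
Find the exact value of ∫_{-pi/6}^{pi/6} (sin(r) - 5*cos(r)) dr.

An antiderivative is F(r) = -5*sin(r) - cos(r).
Then F(pi/6) - F(-pi/6) = (-5/2 - sqrt(3)/2) - (5/2 - sqrt(3)/2) = -5.

-5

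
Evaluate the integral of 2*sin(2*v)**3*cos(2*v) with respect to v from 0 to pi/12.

1/64

Let u = sin(2*v), so du = 2*cos(2*v) dv. When v = 0, u = 0; when v = pi/12, u = 1/2.
The integral becomes ∫ u**3 du from 0 to 1/2, with antiderivative u**4/4.
Back in v: F(v) = sin(2*v)**4/4.
Then F(pi/12) - F(0) = (1/64) - (0) = 1/64.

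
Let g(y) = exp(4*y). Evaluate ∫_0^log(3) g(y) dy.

20

Let u = exp(y), so du = exp(y) dy. When y = 0, u = 1; when y = log(3), u = 3.
The integral becomes ∫ u**3 du from 1 to 3, with antiderivative u**4/4.
Back in y: F(y) = exp(4*y)/4.
Then F(log(3)) - F(0) = (81/4) - (1/4) = 20.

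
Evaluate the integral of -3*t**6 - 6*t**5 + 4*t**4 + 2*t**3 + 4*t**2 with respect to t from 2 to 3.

-277367/210

By the power rule, an antiderivative is F(t) = -3*t**7/7 - t**6 + 4*t**5/5 + t**4/2 + 4*t**3/3.
Then F(3) - F(2) = (-97677/70) - (-7832/105) = -277367/210.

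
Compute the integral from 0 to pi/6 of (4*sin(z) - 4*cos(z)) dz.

2 - 2*sqrt(3)

An antiderivative is F(z) = -4*sin(z) - 4*cos(z).
Then F(pi/6) - F(0) = (-2*sqrt(3) - 2) - (-4) = 2 - 2*sqrt(3).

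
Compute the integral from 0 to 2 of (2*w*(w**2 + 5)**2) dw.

Let u = w**2 + 5, so du = 2*w dw. When w = 0, u = 5; when w = 2, u = 9.
The integral becomes ∫ u**2 du from 5 to 9, with antiderivative u**3/3.
Back in w: F(w) = (w**2 + 5)**3/3.
Then F(2) - F(0) = (243) - (125/3) = 604/3.

604/3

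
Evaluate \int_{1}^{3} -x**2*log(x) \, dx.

26/9 - 9*log(3)

Integrate by parts once (u = ln x, dv = -x**2 dx).
An antiderivative is F(x) = -x**3*(3*log(x) - 1)/9.
Then F(3) - F(1) = (3 - 9*log(3)) - (1/9) = 26/9 - 9*log(3).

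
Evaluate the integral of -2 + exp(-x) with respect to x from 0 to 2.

-3 - exp(-2)

An antiderivative is F(x) = -2*x - exp(-x).
Then F(2) - F(0) = (-4 - exp(-2)) - (-1) = -3 - exp(-2).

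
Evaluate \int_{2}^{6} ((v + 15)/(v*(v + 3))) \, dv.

Factor the denominator: v**2 + 3*v = (v + 3)v.
Partial fractions: (v + 15)/(v*(v + 3)) = -4/(v + 3) + 5/v.
An antiderivative is F(v) = 5*log(v) - 4*log(v + 3).
Then F(6) - F(2) = (log(32/27)) - (-4*log(5) + 5*log(2)) = -3*log(3) + 4*log(5).

-3*log(3) + 4*log(5)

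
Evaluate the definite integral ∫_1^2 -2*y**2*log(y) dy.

14/9 - 16*log(2)/3

Integrate by parts once (u = ln y, dv = -2*y**2 dy).
An antiderivative is F(y) = -2*y**3*(3*log(y) - 1)/9.
Then F(2) - F(1) = (16/9 - 16*log(2)/3) - (2/9) = 14/9 - 16*log(2)/3.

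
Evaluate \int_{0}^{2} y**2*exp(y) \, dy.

Integrate by parts twice (u = y^2, dv = exp(y) dy).
An antiderivative is F(y) = (y**2 - 2*y + 2)*exp(y).
Then F(2) - F(0) = (2*exp(2)) - (2) = -2 + 2*exp(2).

-2 + 2*exp(2)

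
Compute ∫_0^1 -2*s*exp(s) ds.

Integrate by parts once (u = s, dv = -2*exp(s) ds).
An antiderivative is F(s) = (-2*s + 2)*exp(s).
Then F(1) - F(0) = (0) - (2) = -2.

-2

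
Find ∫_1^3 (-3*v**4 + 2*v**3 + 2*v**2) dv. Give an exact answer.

By the power rule, an antiderivative is F(v) = -3*v**5/5 + v**4/2 + 2*v**3/3.
Then F(3) - F(1) = (-873/10) - (17/30) = -1318/15.

-1318/15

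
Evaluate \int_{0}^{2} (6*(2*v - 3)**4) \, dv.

732/5

Let u = 2*v - 3, so du = 2 dv. When v = 0, u = -3; when v = 2, u = 1.
The integral becomes 3·∫ u**4 du from -3 to 1, with antiderivative 3*u**5/5.
Back in v: F(v) = 3*(2*v - 3)**5/5.
Then F(2) - F(0) = (3/5) - (-729/5) = 732/5.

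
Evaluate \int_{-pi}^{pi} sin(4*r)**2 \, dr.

Use the identity sin^2(4*r) = (1 - cos(8*r))/2.
An antiderivative is F(r) = r/2 - sin(8*r)/16.
Then F(pi) - F(-pi) = (pi/2) - (-pi/2) = pi.

pi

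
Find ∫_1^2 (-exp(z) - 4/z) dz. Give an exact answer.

An antiderivative is F(z) = -exp(z) - 4*log(z).
Then F(2) - F(1) = (-exp(2) - log(16)) - (-exp(1)) = -exp(2) - log(16) + exp(1).

-exp(2) - log(16) + exp(1)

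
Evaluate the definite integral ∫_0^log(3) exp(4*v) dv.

Let u = exp(v), so du = exp(v) dv. When v = 0, u = 1; when v = log(3), u = 3.
The integral becomes ∫ u**3 du from 1 to 3, with antiderivative u**4/4.
Back in v: F(v) = exp(4*v)/4.
Then F(log(3)) - F(0) = (81/4) - (1/4) = 20.

20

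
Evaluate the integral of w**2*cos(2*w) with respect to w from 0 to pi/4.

Integrate by parts twice (u = w^2, dv = cos(2*w) dw).
An antiderivative is F(w) = w**2*sin(2*w)/2 + w*cos(2*w)/2 - sin(2*w)/4.
Then F(pi/4) - F(0) = (-1/4 + pi**2/32) - (0) = -1/4 + pi**2/32.

-1/4 + pi**2/32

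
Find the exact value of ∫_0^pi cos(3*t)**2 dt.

pi/2

Use the identity cos^2(3*t) = (1 + cos(6*t))/2.
An antiderivative is F(t) = t/2 + sin(6*t)/12.
Then F(pi) - F(0) = (pi/2) - (0) = pi/2.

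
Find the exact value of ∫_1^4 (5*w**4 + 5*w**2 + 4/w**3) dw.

9039/8

By the power rule, an antiderivative is F(w) = w**5 + 5*w**3/3 - 2/w**2.
Then F(4) - F(1) = (27133/24) - (2/3) = 9039/8.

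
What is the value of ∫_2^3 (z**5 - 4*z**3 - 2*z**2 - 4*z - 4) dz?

By the power rule, an antiderivative is F(z) = z**6/6 - z**4 - 2*z**3/3 - 2*z**2 - 4*z.
Then F(3) - F(2) = (-15/2) - (-80/3) = 115/6.

115/6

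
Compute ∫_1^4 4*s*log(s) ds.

-15 + 64*log(2)

Integrate by parts once (u = ln s, dv = 4*s ds).
An antiderivative is F(s) = s**2*(2*log(s) - 1).
Then F(4) - F(1) = (-16 + 64*log(2)) - (-1) = -15 + 64*log(2).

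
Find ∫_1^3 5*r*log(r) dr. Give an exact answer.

Integrate by parts once (u = ln r, dv = 5*r dr).
An antiderivative is F(r) = 5*r**2*(2*log(r) - 1)/4.
Then F(3) - F(1) = (-45/4 + 45*log(3)/2) - (-5/4) = -10 + 45*log(3)/2.

-10 + 45*log(3)/2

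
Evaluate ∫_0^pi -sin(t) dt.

An antiderivative is F(t) = cos(t).
Then F(pi) - F(0) = (-1) - (1) = -2.

-2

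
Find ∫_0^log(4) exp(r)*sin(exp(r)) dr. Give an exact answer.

Let u = exp(r), so du = exp(r) dr. When r = 0, u = 1; when r = log(4), u = 4.
The integral becomes ∫ sin(u) du from 1 to 4, with antiderivative -cos(u).
Back in r: F(r) = -cos(exp(r)).
Then F(log(4)) - F(0) = (-cos(4)) - (-cos(1)) = cos(1) - cos(4).

cos(1) - cos(4)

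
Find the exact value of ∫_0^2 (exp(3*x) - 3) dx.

-19/3 + exp(6)/3

An antiderivative is F(x) = exp(3*x)/3 - 3*x.
Then F(2) - F(0) = (-6 + exp(6)/3) - (1/3) = -19/3 + exp(6)/3.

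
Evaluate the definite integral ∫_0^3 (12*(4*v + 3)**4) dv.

Let u = 4*v + 3, so du = 4 dv. When v = 0, u = 3; when v = 3, u = 15.
The integral becomes 3·∫ u**4 du from 3 to 15, with antiderivative 3*u**5/5.
Back in v: F(v) = 3*(4*v + 3)**5/5.
Then F(3) - F(0) = (455625) - (729/5) = 2277396/5.

2277396/5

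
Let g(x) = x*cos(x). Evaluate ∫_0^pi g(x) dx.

Integrate by parts once (u = x, dv = cos(x) dx).
An antiderivative is F(x) = x*sin(x) + cos(x).
Then F(pi) - F(0) = (-1) - (1) = -2.

-2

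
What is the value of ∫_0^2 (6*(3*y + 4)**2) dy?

Let u = 3*y + 4, so du = 3 dy. When y = 0, u = 4; when y = 2, u = 10.
The integral becomes 2·∫ u**2 du from 4 to 10, with antiderivative 2*u**3/3.
Back in y: F(y) = 2*(3*y + 4)**3/3.
Then F(2) - F(0) = (2000/3) - (128/3) = 624.

624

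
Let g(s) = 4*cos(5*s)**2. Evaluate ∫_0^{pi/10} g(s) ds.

pi/5

Use the identity cos^2(5*s) = (1 + cos(10*s))/2.
An antiderivative is F(s) = 2*s + sin(10*s)/5.
Then F(pi/10) - F(0) = (pi/5) - (0) = pi/5.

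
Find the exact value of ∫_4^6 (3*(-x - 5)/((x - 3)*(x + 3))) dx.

-log(63)

Factor the denominator: x**2 - 9 = (x + 3)(x - 3).
Partial fractions: 3*(-x - 5)/((x - 3)*(x + 3)) = 1/(x + 3) - 4/(x - 3).
An antiderivative is F(x) = -4*log(x - 3) + log(x + 3).
Then F(6) - F(4) = (-log(9)) - (log(7)) = -log(63).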